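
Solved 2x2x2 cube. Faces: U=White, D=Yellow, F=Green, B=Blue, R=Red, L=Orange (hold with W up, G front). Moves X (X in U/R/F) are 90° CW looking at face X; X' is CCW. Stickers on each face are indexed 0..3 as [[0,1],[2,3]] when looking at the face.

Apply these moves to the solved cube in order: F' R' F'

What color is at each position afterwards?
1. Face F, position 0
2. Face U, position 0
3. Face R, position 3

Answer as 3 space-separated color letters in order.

Answer: W W Y

Derivation:
After move 1 (F'): F=GGGG U=WWRR R=YRYR D=OOYY L=OWOW
After move 2 (R'): R=RRYY U=WBRB F=GWGR D=OGYG B=YBOB
After move 3 (F'): F=WRGG U=WBRY R=GROY D=WWYG L=OBOR
Query 1: F[0] = W
Query 2: U[0] = W
Query 3: R[3] = Y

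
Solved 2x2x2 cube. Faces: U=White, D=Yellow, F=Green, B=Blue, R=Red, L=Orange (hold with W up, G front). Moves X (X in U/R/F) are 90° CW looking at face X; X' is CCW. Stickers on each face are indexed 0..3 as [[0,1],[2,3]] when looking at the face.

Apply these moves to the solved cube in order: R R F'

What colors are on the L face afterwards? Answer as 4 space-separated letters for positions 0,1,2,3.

Answer: O Y O W

Derivation:
After move 1 (R): R=RRRR U=WGWG F=GYGY D=YBYB B=WBWB
After move 2 (R): R=RRRR U=WYWY F=GBGB D=YWYW B=GBGB
After move 3 (F'): F=BBGG U=WYRR R=WRYR D=OOYW L=OYOW
Query: L face = OYOW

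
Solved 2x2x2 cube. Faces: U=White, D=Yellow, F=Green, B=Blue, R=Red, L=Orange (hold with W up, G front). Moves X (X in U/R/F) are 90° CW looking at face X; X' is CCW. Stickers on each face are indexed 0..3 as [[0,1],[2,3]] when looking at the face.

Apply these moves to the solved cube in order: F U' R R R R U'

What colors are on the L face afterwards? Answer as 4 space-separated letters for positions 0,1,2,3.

After move 1 (F): F=GGGG U=WWOO R=WRWR D=RRYY L=OYOY
After move 2 (U'): U=WOWO F=OYGG R=GGWR B=WRBB L=BBOY
After move 3 (R): R=WGRG U=WYWG F=ORGY D=RBYW B=OROB
After move 4 (R): R=RWGG U=WRWY F=OBGW D=ROYO B=GRYB
After move 5 (R): R=GRGW U=WBWW F=OOGO D=RYYG B=YRRB
After move 6 (R): R=GGWR U=WOWO F=OYGG D=RRYY B=WRBB
After move 7 (U'): U=OOWW F=BBGG R=OYWR B=GGBB L=WROY
Query: L face = WROY

Answer: W R O Y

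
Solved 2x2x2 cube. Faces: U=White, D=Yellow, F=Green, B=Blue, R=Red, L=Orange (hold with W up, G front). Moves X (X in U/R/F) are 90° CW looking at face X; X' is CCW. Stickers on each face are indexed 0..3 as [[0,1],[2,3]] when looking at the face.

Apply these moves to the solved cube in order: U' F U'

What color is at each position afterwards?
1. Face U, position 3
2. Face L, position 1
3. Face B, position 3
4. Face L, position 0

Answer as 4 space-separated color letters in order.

Answer: O R B R

Derivation:
After move 1 (U'): U=WWWW F=OOGG R=GGRR B=RRBB L=BBOO
After move 2 (F): F=GOGO U=WWOB R=WGWR D=RGYY L=BYOY
After move 3 (U'): U=WBWO F=BYGO R=GOWR B=WGBB L=RROY
Query 1: U[3] = O
Query 2: L[1] = R
Query 3: B[3] = B
Query 4: L[0] = R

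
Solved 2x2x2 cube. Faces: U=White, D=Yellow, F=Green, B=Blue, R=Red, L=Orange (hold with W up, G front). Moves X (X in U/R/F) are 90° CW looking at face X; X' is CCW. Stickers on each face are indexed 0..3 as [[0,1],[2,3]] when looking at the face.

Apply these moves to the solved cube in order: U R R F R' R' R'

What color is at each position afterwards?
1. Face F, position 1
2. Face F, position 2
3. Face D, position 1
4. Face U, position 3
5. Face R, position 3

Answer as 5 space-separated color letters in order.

Answer: R O R B R

Derivation:
After move 1 (U): U=WWWW F=RRGG R=BBRR B=OOBB L=GGOO
After move 2 (R): R=RBRB U=WRWG F=RYGY D=YBYO B=WOWB
After move 3 (R): R=RRBB U=WYWY F=RBGO D=YWYW B=GORB
After move 4 (F): F=GROB U=WYOG R=WRYB D=BRYW L=GYOW
After move 5 (R'): R=RBWY U=WROG F=GYOG D=BRYB B=WORB
After move 6 (R'): R=BYRW U=WROW F=GROG D=BYYG B=BORB
After move 7 (R'): R=YWBR U=WROB F=GROW D=BRYG B=GOYB
Query 1: F[1] = R
Query 2: F[2] = O
Query 3: D[1] = R
Query 4: U[3] = B
Query 5: R[3] = R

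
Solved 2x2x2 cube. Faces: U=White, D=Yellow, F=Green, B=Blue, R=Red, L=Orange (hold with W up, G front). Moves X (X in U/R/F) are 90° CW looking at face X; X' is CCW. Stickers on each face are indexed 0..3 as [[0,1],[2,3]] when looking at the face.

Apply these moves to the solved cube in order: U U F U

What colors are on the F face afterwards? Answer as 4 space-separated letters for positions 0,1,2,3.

Answer: W O G B

Derivation:
After move 1 (U): U=WWWW F=RRGG R=BBRR B=OOBB L=GGOO
After move 2 (U): U=WWWW F=BBGG R=OORR B=GGBB L=RROO
After move 3 (F): F=GBGB U=WWOR R=WOWR D=ROYY L=RYOY
After move 4 (U): U=OWRW F=WOGB R=GGWR B=RYBB L=GBOY
Query: F face = WOGB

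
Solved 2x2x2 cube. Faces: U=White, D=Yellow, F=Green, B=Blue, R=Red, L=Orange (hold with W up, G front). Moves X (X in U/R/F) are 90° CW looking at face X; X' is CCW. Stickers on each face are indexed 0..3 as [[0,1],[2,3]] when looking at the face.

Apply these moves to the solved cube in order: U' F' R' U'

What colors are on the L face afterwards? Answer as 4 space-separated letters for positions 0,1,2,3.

After move 1 (U'): U=WWWW F=OOGG R=GGRR B=RRBB L=BBOO
After move 2 (F'): F=OGOG U=WWGR R=YGYR D=BOYY L=BWOW
After move 3 (R'): R=GRYY U=WBGR F=OWOR D=BGYG B=YROB
After move 4 (U'): U=BRWG F=BWOR R=OWYY B=GROB L=YROW
Query: L face = YROW

Answer: Y R O W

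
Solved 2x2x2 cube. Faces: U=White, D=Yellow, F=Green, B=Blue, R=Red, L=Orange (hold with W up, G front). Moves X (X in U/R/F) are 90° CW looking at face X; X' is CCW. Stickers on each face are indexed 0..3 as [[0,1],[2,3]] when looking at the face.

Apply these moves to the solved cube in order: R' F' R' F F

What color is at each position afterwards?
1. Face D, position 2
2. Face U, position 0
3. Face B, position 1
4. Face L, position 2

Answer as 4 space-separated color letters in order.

After move 1 (R'): R=RRRR U=WBWB F=GWGW D=YGYG B=YBYB
After move 2 (F'): F=WWGG U=WBRR R=GRYR D=OOYG L=OBOW
After move 3 (R'): R=RRGY U=WYRY F=WBGR D=OWYG B=GBOB
After move 4 (F): F=GWRB U=WYWB R=RRYY D=GRYG L=OOOW
After move 5 (F): F=RGBW U=WYWO R=WRBY D=YRYG L=OGOR
Query 1: D[2] = Y
Query 2: U[0] = W
Query 3: B[1] = B
Query 4: L[2] = O

Answer: Y W B O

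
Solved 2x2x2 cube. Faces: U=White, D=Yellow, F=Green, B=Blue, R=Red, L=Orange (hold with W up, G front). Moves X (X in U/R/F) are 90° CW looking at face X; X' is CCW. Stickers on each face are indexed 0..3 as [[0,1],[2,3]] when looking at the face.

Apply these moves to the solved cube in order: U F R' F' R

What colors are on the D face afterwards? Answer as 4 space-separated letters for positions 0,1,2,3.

Answer: Y B Y Y

Derivation:
After move 1 (U): U=WWWW F=RRGG R=BBRR B=OOBB L=GGOO
After move 2 (F): F=GRGR U=WWOG R=WBWR D=RBYY L=GYOY
After move 3 (R'): R=BRWW U=WBOO F=GWGG D=RRYR B=YOBB
After move 4 (F'): F=WGGG U=WBBW R=RRRW D=YYYR L=GOOO
After move 5 (R): R=RRWR U=WGBG F=WYGR D=YBYY B=WOBB
Query: D face = YBYY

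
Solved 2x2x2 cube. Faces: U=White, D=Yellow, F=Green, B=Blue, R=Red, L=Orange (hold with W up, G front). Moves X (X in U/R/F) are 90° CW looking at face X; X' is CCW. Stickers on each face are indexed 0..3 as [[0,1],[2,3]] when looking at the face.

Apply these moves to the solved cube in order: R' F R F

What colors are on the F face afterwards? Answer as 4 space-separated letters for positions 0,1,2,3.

Answer: W G G R

Derivation:
After move 1 (R'): R=RRRR U=WBWB F=GWGW D=YGYG B=YBYB
After move 2 (F): F=GGWW U=WBOO R=WRBR D=RRYG L=OYOG
After move 3 (R): R=BWRR U=WGOW F=GRWG D=RYYY B=OBBB
After move 4 (F): F=WGGR U=WGGY R=OWWR D=RBYY L=OROY
Query: F face = WGGR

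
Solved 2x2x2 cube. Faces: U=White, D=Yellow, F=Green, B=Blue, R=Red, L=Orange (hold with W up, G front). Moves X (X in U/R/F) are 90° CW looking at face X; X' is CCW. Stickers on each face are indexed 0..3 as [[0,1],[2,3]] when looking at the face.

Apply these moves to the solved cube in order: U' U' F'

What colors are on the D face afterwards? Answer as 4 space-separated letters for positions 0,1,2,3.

Answer: R O Y Y

Derivation:
After move 1 (U'): U=WWWW F=OOGG R=GGRR B=RRBB L=BBOO
After move 2 (U'): U=WWWW F=BBGG R=OORR B=GGBB L=RROO
After move 3 (F'): F=BGBG U=WWOR R=YOYR D=ROYY L=RWOW
Query: D face = ROYY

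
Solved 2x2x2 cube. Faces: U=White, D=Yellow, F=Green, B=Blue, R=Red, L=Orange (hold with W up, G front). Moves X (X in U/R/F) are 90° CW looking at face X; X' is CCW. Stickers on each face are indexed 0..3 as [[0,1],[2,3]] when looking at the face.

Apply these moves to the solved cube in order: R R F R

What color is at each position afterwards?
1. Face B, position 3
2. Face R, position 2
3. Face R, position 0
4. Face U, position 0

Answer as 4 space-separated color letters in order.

Answer: B R Y W

Derivation:
After move 1 (R): R=RRRR U=WGWG F=GYGY D=YBYB B=WBWB
After move 2 (R): R=RRRR U=WYWY F=GBGB D=YWYW B=GBGB
After move 3 (F): F=GGBB U=WYOO R=WRYR D=RRYW L=OYOW
After move 4 (R): R=YWRR U=WGOB F=GRBW D=RGYG B=OBYB
Query 1: B[3] = B
Query 2: R[2] = R
Query 3: R[0] = Y
Query 4: U[0] = W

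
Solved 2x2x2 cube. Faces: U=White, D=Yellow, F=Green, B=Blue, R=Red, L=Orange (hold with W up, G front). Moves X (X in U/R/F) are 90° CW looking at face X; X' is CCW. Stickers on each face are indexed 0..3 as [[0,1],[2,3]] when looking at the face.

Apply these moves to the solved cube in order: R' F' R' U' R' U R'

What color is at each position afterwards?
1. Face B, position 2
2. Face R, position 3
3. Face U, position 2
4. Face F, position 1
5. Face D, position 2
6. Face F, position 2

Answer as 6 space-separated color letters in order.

Answer: B W R Y Y G

Derivation:
After move 1 (R'): R=RRRR U=WBWB F=GWGW D=YGYG B=YBYB
After move 2 (F'): F=WWGG U=WBRR R=GRYR D=OOYG L=OBOW
After move 3 (R'): R=RRGY U=WYRY F=WBGR D=OWYG B=GBOB
After move 4 (U'): U=YYWR F=OBGR R=WBGY B=RROB L=GBOW
After move 5 (R'): R=BYWG U=YOWR F=OYGR D=OBYR B=GRWB
After move 6 (U): U=WYRO F=BYGR R=GRWG B=GBWB L=OYOW
After move 7 (R'): R=RGGW U=WWRG F=BYGO D=OYYR B=RBBB
Query 1: B[2] = B
Query 2: R[3] = W
Query 3: U[2] = R
Query 4: F[1] = Y
Query 5: D[2] = Y
Query 6: F[2] = G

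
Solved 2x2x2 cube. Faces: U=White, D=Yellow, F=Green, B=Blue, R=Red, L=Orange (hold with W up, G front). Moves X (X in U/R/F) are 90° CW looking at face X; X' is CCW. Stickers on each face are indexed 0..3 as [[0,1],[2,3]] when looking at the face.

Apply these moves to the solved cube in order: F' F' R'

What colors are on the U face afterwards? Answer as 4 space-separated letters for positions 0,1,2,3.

Answer: W B Y B

Derivation:
After move 1 (F'): F=GGGG U=WWRR R=YRYR D=OOYY L=OWOW
After move 2 (F'): F=GGGG U=WWYY R=OROR D=WWYY L=OROR
After move 3 (R'): R=RROO U=WBYB F=GWGY D=WGYG B=YBWB
Query: U face = WBYB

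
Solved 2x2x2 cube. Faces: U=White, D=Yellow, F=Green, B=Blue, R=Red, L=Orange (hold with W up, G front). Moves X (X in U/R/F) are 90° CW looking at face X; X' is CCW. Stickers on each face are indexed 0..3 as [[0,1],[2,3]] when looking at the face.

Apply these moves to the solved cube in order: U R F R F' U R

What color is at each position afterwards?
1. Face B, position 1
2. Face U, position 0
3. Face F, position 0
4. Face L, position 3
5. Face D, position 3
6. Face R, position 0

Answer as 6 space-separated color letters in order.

Answer: Y G W O G R

Derivation:
After move 1 (U): U=WWWW F=RRGG R=BBRR B=OOBB L=GGOO
After move 2 (R): R=RBRB U=WRWG F=RYGY D=YBYO B=WOWB
After move 3 (F): F=GRYY U=WROG R=WBGB D=RRYO L=GYOB
After move 4 (R): R=GWBB U=WROY F=GRYO D=RWYW B=GORB
After move 5 (F'): F=ROGY U=WRGB R=WWRB D=YBYW L=GYOO
After move 6 (U): U=GWBR F=WWGY R=GORB B=GYRB L=ROOO
After move 7 (R): R=RGBO U=GWBY F=WBGW D=YRYG B=RYWB
Query 1: B[1] = Y
Query 2: U[0] = G
Query 3: F[0] = W
Query 4: L[3] = O
Query 5: D[3] = G
Query 6: R[0] = R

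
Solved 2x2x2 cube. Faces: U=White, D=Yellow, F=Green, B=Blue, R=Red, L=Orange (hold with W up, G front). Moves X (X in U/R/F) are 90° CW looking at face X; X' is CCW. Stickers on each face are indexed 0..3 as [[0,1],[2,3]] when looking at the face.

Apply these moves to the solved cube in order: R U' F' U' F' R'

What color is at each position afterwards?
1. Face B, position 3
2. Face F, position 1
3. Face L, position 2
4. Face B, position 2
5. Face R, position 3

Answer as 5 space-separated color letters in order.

Answer: B R O W B

Derivation:
After move 1 (R): R=RRRR U=WGWG F=GYGY D=YBYB B=WBWB
After move 2 (U'): U=GGWW F=OOGY R=GYRR B=RRWB L=WBOO
After move 3 (F'): F=OYOG U=GGGR R=BYYR D=BOYB L=WWOW
After move 4 (U'): U=GRGG F=WWOG R=OYYR B=BYWB L=RROW
After move 5 (F'): F=WGWO U=GROY R=OYBR D=RWYB L=RGOG
After move 6 (R'): R=YROB U=GWOB F=WRWY D=RGYO B=BYWB
Query 1: B[3] = B
Query 2: F[1] = R
Query 3: L[2] = O
Query 4: B[2] = W
Query 5: R[3] = B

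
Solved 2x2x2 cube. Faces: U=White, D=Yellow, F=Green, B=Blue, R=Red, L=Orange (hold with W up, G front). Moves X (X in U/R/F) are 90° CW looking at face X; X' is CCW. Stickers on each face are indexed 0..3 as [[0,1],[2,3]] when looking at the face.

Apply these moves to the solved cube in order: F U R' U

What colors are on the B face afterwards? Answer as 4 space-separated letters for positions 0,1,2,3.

Answer: G G R B

Derivation:
After move 1 (F): F=GGGG U=WWOO R=WRWR D=RRYY L=OYOY
After move 2 (U): U=OWOW F=WRGG R=BBWR B=OYBB L=GGOY
After move 3 (R'): R=BRBW U=OBOO F=WWGW D=RRYG B=YYRB
After move 4 (U): U=OOOB F=BRGW R=YYBW B=GGRB L=WWOY
Query: B face = GGRB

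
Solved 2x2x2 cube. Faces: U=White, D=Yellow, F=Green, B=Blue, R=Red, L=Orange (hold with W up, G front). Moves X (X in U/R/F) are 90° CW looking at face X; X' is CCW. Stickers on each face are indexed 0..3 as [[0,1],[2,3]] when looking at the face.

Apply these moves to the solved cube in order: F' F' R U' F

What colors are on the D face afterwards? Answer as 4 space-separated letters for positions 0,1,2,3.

After move 1 (F'): F=GGGG U=WWRR R=YRYR D=OOYY L=OWOW
After move 2 (F'): F=GGGG U=WWYY R=OROR D=WWYY L=OROR
After move 3 (R): R=OORR U=WGYG F=GWGY D=WBYB B=YBWB
After move 4 (U'): U=GGWY F=ORGY R=GWRR B=OOWB L=YBOR
After move 5 (F): F=GOYR U=GGRB R=WWYR D=RGYB L=YWOB
Query: D face = RGYB

Answer: R G Y B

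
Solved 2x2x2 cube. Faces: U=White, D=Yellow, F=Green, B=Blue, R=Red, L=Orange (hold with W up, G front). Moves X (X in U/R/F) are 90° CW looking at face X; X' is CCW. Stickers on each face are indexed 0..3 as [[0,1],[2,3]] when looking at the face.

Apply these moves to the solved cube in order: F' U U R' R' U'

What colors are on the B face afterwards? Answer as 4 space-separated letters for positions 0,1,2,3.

Answer: R Y B B

Derivation:
After move 1 (F'): F=GGGG U=WWRR R=YRYR D=OOYY L=OWOW
After move 2 (U): U=RWRW F=YRGG R=BBYR B=OWBB L=GGOW
After move 3 (U): U=RRWW F=BBGG R=OWYR B=GGBB L=YROW
After move 4 (R'): R=WROY U=RBWG F=BRGW D=OBYG B=YGOB
After move 5 (R'): R=RYWO U=ROWY F=BBGG D=ORYW B=GGBB
After move 6 (U'): U=OYRW F=YRGG R=BBWO B=RYBB L=GGOW
Query: B face = RYBB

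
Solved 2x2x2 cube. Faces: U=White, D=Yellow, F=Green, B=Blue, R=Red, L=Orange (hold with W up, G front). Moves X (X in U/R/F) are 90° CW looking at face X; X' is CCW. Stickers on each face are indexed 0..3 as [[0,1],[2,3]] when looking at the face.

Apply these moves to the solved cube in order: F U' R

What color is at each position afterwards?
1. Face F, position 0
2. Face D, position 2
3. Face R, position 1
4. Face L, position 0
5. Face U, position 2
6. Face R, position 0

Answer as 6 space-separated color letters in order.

After move 1 (F): F=GGGG U=WWOO R=WRWR D=RRYY L=OYOY
After move 2 (U'): U=WOWO F=OYGG R=GGWR B=WRBB L=BBOY
After move 3 (R): R=WGRG U=WYWG F=ORGY D=RBYW B=OROB
Query 1: F[0] = O
Query 2: D[2] = Y
Query 3: R[1] = G
Query 4: L[0] = B
Query 5: U[2] = W
Query 6: R[0] = W

Answer: O Y G B W W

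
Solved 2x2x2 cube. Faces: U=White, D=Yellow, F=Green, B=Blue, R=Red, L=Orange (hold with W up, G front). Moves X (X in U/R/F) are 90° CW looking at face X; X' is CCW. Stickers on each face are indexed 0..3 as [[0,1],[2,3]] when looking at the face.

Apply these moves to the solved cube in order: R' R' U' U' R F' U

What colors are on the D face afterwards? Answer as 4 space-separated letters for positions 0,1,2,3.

Answer: R O Y G

Derivation:
After move 1 (R'): R=RRRR U=WBWB F=GWGW D=YGYG B=YBYB
After move 2 (R'): R=RRRR U=WYWY F=GBGB D=YWYW B=GBGB
After move 3 (U'): U=YYWW F=OOGB R=GBRR B=RRGB L=GBOO
After move 4 (U'): U=YWYW F=GBGB R=OORR B=GBGB L=RROO
After move 5 (R): R=RORO U=YBYB F=GWGW D=YGYG B=WBWB
After move 6 (F'): F=WWGG U=YBRR R=GOYO D=ROYG L=RBOY
After move 7 (U): U=RYRB F=GOGG R=WBYO B=RBWB L=WWOY
Query: D face = ROYG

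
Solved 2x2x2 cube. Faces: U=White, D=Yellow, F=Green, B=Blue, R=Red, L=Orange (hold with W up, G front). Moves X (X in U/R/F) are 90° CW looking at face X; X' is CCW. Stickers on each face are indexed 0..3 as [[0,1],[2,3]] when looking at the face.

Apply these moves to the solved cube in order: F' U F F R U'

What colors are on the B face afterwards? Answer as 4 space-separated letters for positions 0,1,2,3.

Answer: G W W B

Derivation:
After move 1 (F'): F=GGGG U=WWRR R=YRYR D=OOYY L=OWOW
After move 2 (U): U=RWRW F=YRGG R=BBYR B=OWBB L=GGOW
After move 3 (F): F=GYGR U=RWWG R=RBWR D=YBYY L=GOOO
After move 4 (F): F=GGRY U=RWOO R=WBGR D=WRYY L=GYOB
After move 5 (R): R=GWRB U=RGOY F=GRRY D=WBYO B=OWWB
After move 6 (U'): U=GYRO F=GYRY R=GRRB B=GWWB L=OWOB
Query: B face = GWWB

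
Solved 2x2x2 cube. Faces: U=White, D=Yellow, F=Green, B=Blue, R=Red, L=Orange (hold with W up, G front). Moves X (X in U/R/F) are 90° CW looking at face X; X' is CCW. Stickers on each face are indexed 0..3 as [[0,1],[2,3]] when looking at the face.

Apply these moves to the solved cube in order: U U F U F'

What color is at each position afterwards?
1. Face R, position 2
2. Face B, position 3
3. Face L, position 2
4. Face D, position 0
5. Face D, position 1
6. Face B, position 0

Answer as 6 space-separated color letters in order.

Answer: R B O B Y R

Derivation:
After move 1 (U): U=WWWW F=RRGG R=BBRR B=OOBB L=GGOO
After move 2 (U): U=WWWW F=BBGG R=OORR B=GGBB L=RROO
After move 3 (F): F=GBGB U=WWOR R=WOWR D=ROYY L=RYOY
After move 4 (U): U=OWRW F=WOGB R=GGWR B=RYBB L=GBOY
After move 5 (F'): F=OBWG U=OWGW R=OGRR D=BYYY L=GWOR
Query 1: R[2] = R
Query 2: B[3] = B
Query 3: L[2] = O
Query 4: D[0] = B
Query 5: D[1] = Y
Query 6: B[0] = R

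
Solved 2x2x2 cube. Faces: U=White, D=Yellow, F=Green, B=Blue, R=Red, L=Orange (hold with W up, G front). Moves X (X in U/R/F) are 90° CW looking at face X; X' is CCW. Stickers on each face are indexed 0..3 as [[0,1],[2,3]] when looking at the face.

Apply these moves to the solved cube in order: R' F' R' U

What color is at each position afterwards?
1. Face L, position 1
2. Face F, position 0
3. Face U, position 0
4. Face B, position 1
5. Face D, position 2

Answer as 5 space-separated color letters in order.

After move 1 (R'): R=RRRR U=WBWB F=GWGW D=YGYG B=YBYB
After move 2 (F'): F=WWGG U=WBRR R=GRYR D=OOYG L=OBOW
After move 3 (R'): R=RRGY U=WYRY F=WBGR D=OWYG B=GBOB
After move 4 (U): U=RWYY F=RRGR R=GBGY B=OBOB L=WBOW
Query 1: L[1] = B
Query 2: F[0] = R
Query 3: U[0] = R
Query 4: B[1] = B
Query 5: D[2] = Y

Answer: B R R B Y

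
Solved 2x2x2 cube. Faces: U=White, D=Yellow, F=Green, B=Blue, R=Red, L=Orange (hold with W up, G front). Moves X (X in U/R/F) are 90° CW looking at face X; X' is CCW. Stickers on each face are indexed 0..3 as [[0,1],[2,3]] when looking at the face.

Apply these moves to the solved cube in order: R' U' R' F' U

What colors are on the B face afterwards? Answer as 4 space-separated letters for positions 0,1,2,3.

After move 1 (R'): R=RRRR U=WBWB F=GWGW D=YGYG B=YBYB
After move 2 (U'): U=BBWW F=OOGW R=GWRR B=RRYB L=YBOO
After move 3 (R'): R=WRGR U=BYWR F=OBGW D=YOYW B=GRGB
After move 4 (F'): F=BWOG U=BYWG R=ORYR D=BOYW L=YROW
After move 5 (U): U=WBGY F=OROG R=GRYR B=YRGB L=BWOW
Query: B face = YRGB

Answer: Y R G B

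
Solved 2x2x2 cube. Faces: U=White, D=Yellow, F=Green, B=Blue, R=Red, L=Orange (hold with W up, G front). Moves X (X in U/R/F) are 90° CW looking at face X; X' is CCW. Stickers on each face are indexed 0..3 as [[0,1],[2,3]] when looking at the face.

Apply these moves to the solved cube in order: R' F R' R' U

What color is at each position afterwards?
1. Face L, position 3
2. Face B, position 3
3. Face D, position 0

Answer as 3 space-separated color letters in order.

Answer: G B R

Derivation:
After move 1 (R'): R=RRRR U=WBWB F=GWGW D=YGYG B=YBYB
After move 2 (F): F=GGWW U=WBOO R=WRBR D=RRYG L=OYOG
After move 3 (R'): R=RRWB U=WYOY F=GBWO D=RGYW B=GBRB
After move 4 (R'): R=RBRW U=WROG F=GYWY D=RBYO B=WBGB
After move 5 (U): U=OWGR F=RBWY R=WBRW B=OYGB L=GYOG
Query 1: L[3] = G
Query 2: B[3] = B
Query 3: D[0] = R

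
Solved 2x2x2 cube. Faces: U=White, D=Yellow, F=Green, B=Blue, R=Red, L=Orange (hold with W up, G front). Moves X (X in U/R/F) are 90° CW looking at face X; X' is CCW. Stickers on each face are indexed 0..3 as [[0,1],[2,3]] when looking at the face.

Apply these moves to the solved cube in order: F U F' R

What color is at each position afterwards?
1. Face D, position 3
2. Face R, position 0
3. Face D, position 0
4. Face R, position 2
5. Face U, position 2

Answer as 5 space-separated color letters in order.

Answer: O R G R B

Derivation:
After move 1 (F): F=GGGG U=WWOO R=WRWR D=RRYY L=OYOY
After move 2 (U): U=OWOW F=WRGG R=BBWR B=OYBB L=GGOY
After move 3 (F'): F=RGWG U=OWBW R=RBRR D=GYYY L=GWOO
After move 4 (R): R=RRRB U=OGBG F=RYWY D=GBYO B=WYWB
Query 1: D[3] = O
Query 2: R[0] = R
Query 3: D[0] = G
Query 4: R[2] = R
Query 5: U[2] = B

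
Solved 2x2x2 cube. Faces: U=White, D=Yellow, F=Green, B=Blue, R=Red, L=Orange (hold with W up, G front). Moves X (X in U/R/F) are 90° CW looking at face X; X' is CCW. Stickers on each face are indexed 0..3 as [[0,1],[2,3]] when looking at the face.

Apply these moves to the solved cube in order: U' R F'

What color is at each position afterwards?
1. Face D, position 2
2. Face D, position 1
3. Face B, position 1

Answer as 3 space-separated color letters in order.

After move 1 (U'): U=WWWW F=OOGG R=GGRR B=RRBB L=BBOO
After move 2 (R): R=RGRG U=WOWG F=OYGY D=YBYR B=WRWB
After move 3 (F'): F=YYOG U=WORR R=BGYG D=BOYR L=BGOW
Query 1: D[2] = Y
Query 2: D[1] = O
Query 3: B[1] = R

Answer: Y O R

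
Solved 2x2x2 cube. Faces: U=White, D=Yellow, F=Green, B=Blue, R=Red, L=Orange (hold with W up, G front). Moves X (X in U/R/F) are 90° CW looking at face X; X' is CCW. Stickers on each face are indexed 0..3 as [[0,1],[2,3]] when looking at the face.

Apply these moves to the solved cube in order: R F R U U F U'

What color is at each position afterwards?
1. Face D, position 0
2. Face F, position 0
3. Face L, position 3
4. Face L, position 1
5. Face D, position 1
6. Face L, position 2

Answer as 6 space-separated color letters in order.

After move 1 (R): R=RRRR U=WGWG F=GYGY D=YBYB B=WBWB
After move 2 (F): F=GGYY U=WGOO R=WRGR D=RRYB L=OYOB
After move 3 (R): R=GWRR U=WGOY F=GRYB D=RWYW B=OBGB
After move 4 (U): U=OWYG F=GWYB R=OBRR B=OYGB L=GROB
After move 5 (U): U=YOGW F=OBYB R=OYRR B=GRGB L=GWOB
After move 6 (F): F=YOBB U=YOBW R=GYWR D=ROYW L=GROW
After move 7 (U'): U=OWYB F=GRBB R=YOWR B=GYGB L=GROW
Query 1: D[0] = R
Query 2: F[0] = G
Query 3: L[3] = W
Query 4: L[1] = R
Query 5: D[1] = O
Query 6: L[2] = O

Answer: R G W R O O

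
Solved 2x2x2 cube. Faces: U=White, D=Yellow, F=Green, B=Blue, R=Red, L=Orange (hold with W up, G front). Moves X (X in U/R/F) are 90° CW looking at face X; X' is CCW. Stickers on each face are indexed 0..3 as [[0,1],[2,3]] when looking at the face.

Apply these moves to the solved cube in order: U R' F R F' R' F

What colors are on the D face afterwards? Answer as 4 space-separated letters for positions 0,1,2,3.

Answer: Y W Y W

Derivation:
After move 1 (U): U=WWWW F=RRGG R=BBRR B=OOBB L=GGOO
After move 2 (R'): R=BRBR U=WBWO F=RWGW D=YRYG B=YOYB
After move 3 (F): F=GRWW U=WBOG R=WROR D=BBYG L=GYOR
After move 4 (R): R=OWRR U=WROW F=GBWG D=BYYY B=GOBB
After move 5 (F'): F=BGGW U=WROR R=YWBR D=YRYY L=GWOO
After move 6 (R'): R=WRYB U=WBOG F=BRGR D=YGYW B=YORB
After move 7 (F): F=GBRR U=WBOW R=ORGB D=YWYW L=GYOG
Query: D face = YWYW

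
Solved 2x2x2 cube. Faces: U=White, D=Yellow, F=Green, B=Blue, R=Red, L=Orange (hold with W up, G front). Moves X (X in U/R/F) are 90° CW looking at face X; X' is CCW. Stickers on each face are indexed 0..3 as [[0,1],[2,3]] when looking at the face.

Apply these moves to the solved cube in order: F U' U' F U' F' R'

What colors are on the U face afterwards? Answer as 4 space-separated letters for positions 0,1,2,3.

Answer: O B G W

Derivation:
After move 1 (F): F=GGGG U=WWOO R=WRWR D=RRYY L=OYOY
After move 2 (U'): U=WOWO F=OYGG R=GGWR B=WRBB L=BBOY
After move 3 (U'): U=OOWW F=BBGG R=OYWR B=GGBB L=WROY
After move 4 (F): F=GBGB U=OOYR R=WYWR D=WOYY L=WROR
After move 5 (U'): U=OROY F=WRGB R=GBWR B=WYBB L=GGOR
After move 6 (F'): F=RBWG U=ORGW R=OBWR D=GRYY L=GYOO
After move 7 (R'): R=BROW U=OBGW F=RRWW D=GBYG B=YYRB
Query: U face = OBGW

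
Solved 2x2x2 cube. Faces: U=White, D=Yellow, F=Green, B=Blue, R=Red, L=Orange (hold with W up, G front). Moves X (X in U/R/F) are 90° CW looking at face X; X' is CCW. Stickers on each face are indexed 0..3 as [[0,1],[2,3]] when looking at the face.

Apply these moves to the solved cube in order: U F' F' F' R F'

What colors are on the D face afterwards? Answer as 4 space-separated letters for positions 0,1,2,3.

Answer: Y Y Y O

Derivation:
After move 1 (U): U=WWWW F=RRGG R=BBRR B=OOBB L=GGOO
After move 2 (F'): F=RGRG U=WWBR R=YBYR D=GOYY L=GWOW
After move 3 (F'): F=GGRR U=WWYY R=OBGR D=WWYY L=GROB
After move 4 (F'): F=GRGR U=WWOG R=WBWR D=RBYY L=GYOY
After move 5 (R): R=WWRB U=WROR F=GBGY D=RBYO B=GOWB
After move 6 (F'): F=BYGG U=WRWR R=BWRB D=YYYO L=GROO
Query: D face = YYYO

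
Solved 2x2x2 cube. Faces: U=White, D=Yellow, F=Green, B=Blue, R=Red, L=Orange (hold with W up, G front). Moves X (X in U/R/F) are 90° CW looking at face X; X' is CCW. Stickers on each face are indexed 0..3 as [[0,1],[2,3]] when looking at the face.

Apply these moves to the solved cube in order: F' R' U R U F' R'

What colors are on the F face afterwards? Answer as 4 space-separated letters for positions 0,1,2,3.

Answer: Y R Y Y

Derivation:
After move 1 (F'): F=GGGG U=WWRR R=YRYR D=OOYY L=OWOW
After move 2 (R'): R=RRYY U=WBRB F=GWGR D=OGYG B=YBOB
After move 3 (U): U=RWBB F=RRGR R=YBYY B=OWOB L=GWOW
After move 4 (R): R=YYYB U=RRBR F=RGGG D=OOYO B=BWWB
After move 5 (U): U=BRRR F=YYGG R=BWYB B=GWWB L=RGOW
After move 6 (F'): F=YGYG U=BRBY R=OWOB D=GWYO L=RROR
After move 7 (R'): R=WBOO U=BWBG F=YRYY D=GGYG B=OWWB
Query: F face = YRYY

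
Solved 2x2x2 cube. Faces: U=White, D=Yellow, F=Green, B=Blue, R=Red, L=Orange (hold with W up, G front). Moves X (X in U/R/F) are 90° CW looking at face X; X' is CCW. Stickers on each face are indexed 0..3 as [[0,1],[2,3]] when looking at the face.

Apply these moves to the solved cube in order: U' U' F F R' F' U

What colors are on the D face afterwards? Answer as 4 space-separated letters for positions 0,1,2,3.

Answer: R O Y B

Derivation:
After move 1 (U'): U=WWWW F=OOGG R=GGRR B=RRBB L=BBOO
After move 2 (U'): U=WWWW F=BBGG R=OORR B=GGBB L=RROO
After move 3 (F): F=GBGB U=WWOR R=WOWR D=ROYY L=RYOY
After move 4 (F): F=GGBB U=WWYY R=OORR D=WWYY L=RROO
After move 5 (R'): R=OROR U=WBYG F=GWBY D=WGYB B=YGWB
After move 6 (F'): F=WYGB U=WBOO R=GRWR D=ROYB L=RGOY
After move 7 (U): U=OWOB F=GRGB R=YGWR B=RGWB L=WYOY
Query: D face = ROYB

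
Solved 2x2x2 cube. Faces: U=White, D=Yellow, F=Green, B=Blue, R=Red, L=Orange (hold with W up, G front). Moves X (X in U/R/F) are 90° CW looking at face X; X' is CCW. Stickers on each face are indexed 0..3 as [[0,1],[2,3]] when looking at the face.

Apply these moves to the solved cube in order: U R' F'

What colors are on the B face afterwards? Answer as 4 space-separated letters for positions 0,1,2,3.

Answer: Y O Y B

Derivation:
After move 1 (U): U=WWWW F=RRGG R=BBRR B=OOBB L=GGOO
After move 2 (R'): R=BRBR U=WBWO F=RWGW D=YRYG B=YOYB
After move 3 (F'): F=WWRG U=WBBB R=RRYR D=GOYG L=GOOW
Query: B face = YOYB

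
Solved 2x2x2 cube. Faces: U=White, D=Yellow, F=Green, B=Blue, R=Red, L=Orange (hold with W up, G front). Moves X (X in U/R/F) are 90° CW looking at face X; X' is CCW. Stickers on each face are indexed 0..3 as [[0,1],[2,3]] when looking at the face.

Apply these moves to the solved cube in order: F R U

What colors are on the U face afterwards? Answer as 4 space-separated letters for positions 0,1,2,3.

After move 1 (F): F=GGGG U=WWOO R=WRWR D=RRYY L=OYOY
After move 2 (R): R=WWRR U=WGOG F=GRGY D=RBYB B=OBWB
After move 3 (U): U=OWGG F=WWGY R=OBRR B=OYWB L=GROY
Query: U face = OWGG

Answer: O W G G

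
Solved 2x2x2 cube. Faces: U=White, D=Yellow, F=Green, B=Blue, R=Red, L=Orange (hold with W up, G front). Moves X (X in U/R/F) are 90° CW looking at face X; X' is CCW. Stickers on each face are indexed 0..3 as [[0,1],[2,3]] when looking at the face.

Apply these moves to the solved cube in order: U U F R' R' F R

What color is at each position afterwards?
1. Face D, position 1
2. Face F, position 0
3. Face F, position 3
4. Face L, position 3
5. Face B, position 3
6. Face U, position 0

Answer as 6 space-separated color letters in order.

Answer: B G R W B W

Derivation:
After move 1 (U): U=WWWW F=RRGG R=BBRR B=OOBB L=GGOO
After move 2 (U): U=WWWW F=BBGG R=OORR B=GGBB L=RROO
After move 3 (F): F=GBGB U=WWOR R=WOWR D=ROYY L=RYOY
After move 4 (R'): R=ORWW U=WBOG F=GWGR D=RBYB B=YGOB
After move 5 (R'): R=RWOW U=WOOY F=GBGG D=RWYR B=BGBB
After move 6 (F): F=GGGB U=WOYY R=OWYW D=ORYR L=RROW
After move 7 (R): R=YOWW U=WGYB F=GRGR D=OBYB B=YGOB
Query 1: D[1] = B
Query 2: F[0] = G
Query 3: F[3] = R
Query 4: L[3] = W
Query 5: B[3] = B
Query 6: U[0] = W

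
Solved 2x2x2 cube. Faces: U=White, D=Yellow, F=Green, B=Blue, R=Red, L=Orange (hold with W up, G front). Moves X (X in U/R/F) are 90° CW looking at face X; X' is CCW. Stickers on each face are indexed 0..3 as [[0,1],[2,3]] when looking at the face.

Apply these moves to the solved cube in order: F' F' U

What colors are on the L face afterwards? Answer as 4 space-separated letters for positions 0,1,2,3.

After move 1 (F'): F=GGGG U=WWRR R=YRYR D=OOYY L=OWOW
After move 2 (F'): F=GGGG U=WWYY R=OROR D=WWYY L=OROR
After move 3 (U): U=YWYW F=ORGG R=BBOR B=ORBB L=GGOR
Query: L face = GGOR

Answer: G G O R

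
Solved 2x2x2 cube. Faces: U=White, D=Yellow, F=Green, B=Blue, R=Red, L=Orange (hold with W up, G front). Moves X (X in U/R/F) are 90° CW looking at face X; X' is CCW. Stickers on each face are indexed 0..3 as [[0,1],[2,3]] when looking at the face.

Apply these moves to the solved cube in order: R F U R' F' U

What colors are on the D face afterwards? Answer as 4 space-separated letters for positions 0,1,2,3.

Answer: G B Y Y

Derivation:
After move 1 (R): R=RRRR U=WGWG F=GYGY D=YBYB B=WBWB
After move 2 (F): F=GGYY U=WGOO R=WRGR D=RRYB L=OYOB
After move 3 (U): U=OWOG F=WRYY R=WBGR B=OYWB L=GGOB
After move 4 (R'): R=BRWG U=OWOO F=WWYG D=RRYY B=BYRB
After move 5 (F'): F=WGWY U=OWBW R=RRRG D=GBYY L=GOOO
After move 6 (U): U=BOWW F=RRWY R=BYRG B=GORB L=WGOO
Query: D face = GBYY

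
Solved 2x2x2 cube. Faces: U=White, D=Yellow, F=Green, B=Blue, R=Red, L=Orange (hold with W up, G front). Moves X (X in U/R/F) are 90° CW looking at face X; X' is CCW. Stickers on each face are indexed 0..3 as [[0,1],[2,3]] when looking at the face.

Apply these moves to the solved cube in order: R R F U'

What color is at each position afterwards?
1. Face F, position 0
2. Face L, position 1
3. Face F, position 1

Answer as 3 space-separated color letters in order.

Answer: O B Y

Derivation:
After move 1 (R): R=RRRR U=WGWG F=GYGY D=YBYB B=WBWB
After move 2 (R): R=RRRR U=WYWY F=GBGB D=YWYW B=GBGB
After move 3 (F): F=GGBB U=WYOO R=WRYR D=RRYW L=OYOW
After move 4 (U'): U=YOWO F=OYBB R=GGYR B=WRGB L=GBOW
Query 1: F[0] = O
Query 2: L[1] = B
Query 3: F[1] = Y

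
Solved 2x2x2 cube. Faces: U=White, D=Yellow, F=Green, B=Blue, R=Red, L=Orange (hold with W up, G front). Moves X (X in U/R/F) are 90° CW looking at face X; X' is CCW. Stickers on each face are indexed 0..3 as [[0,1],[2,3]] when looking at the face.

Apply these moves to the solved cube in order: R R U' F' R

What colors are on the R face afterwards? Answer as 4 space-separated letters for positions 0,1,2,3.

Answer: Y W R B

Derivation:
After move 1 (R): R=RRRR U=WGWG F=GYGY D=YBYB B=WBWB
After move 2 (R): R=RRRR U=WYWY F=GBGB D=YWYW B=GBGB
After move 3 (U'): U=YYWW F=OOGB R=GBRR B=RRGB L=GBOO
After move 4 (F'): F=OBOG U=YYGR R=WBYR D=BOYW L=GWOW
After move 5 (R): R=YWRB U=YBGG F=OOOW D=BGYR B=RRYB
Query: R face = YWRB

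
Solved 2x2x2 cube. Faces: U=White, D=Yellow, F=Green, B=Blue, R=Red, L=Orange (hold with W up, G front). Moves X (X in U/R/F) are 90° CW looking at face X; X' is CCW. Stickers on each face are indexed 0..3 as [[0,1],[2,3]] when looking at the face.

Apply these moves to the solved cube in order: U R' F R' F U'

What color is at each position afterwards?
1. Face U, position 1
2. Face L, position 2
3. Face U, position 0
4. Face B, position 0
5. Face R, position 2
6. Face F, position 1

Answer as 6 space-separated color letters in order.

After move 1 (U): U=WWWW F=RRGG R=BBRR B=OOBB L=GGOO
After move 2 (R'): R=BRBR U=WBWO F=RWGW D=YRYG B=YOYB
After move 3 (F): F=GRWW U=WBOG R=WROR D=BBYG L=GYOR
After move 4 (R'): R=RRWO U=WYOY F=GBWG D=BRYW B=GOBB
After move 5 (F): F=WGGB U=WYRY R=ORYO D=WRYW L=GBOR
After move 6 (U'): U=YYWR F=GBGB R=WGYO B=ORBB L=GOOR
Query 1: U[1] = Y
Query 2: L[2] = O
Query 3: U[0] = Y
Query 4: B[0] = O
Query 5: R[2] = Y
Query 6: F[1] = B

Answer: Y O Y O Y B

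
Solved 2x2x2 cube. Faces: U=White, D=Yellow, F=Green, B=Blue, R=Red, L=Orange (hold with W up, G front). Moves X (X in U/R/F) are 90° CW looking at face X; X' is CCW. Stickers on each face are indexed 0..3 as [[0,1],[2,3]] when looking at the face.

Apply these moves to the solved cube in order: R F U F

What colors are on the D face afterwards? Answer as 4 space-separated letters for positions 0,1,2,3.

After move 1 (R): R=RRRR U=WGWG F=GYGY D=YBYB B=WBWB
After move 2 (F): F=GGYY U=WGOO R=WRGR D=RRYB L=OYOB
After move 3 (U): U=OWOG F=WRYY R=WBGR B=OYWB L=GGOB
After move 4 (F): F=YWYR U=OWBG R=OBGR D=GWYB L=GROR
Query: D face = GWYB

Answer: G W Y B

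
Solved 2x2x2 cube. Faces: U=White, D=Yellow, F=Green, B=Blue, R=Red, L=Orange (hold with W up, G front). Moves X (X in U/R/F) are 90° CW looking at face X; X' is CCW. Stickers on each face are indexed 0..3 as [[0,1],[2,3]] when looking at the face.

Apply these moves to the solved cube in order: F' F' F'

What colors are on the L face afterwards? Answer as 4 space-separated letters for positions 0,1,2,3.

Answer: O Y O Y

Derivation:
After move 1 (F'): F=GGGG U=WWRR R=YRYR D=OOYY L=OWOW
After move 2 (F'): F=GGGG U=WWYY R=OROR D=WWYY L=OROR
After move 3 (F'): F=GGGG U=WWOO R=WRWR D=RRYY L=OYOY
Query: L face = OYOY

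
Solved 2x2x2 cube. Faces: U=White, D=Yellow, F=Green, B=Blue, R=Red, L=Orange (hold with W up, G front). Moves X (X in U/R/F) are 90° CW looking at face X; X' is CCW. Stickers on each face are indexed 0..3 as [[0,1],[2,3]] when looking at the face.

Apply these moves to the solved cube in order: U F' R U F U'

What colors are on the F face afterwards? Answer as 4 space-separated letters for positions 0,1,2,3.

After move 1 (U): U=WWWW F=RRGG R=BBRR B=OOBB L=GGOO
After move 2 (F'): F=RGRG U=WWBR R=YBYR D=GOYY L=GWOW
After move 3 (R): R=YYRB U=WGBG F=RORY D=GBYO B=ROWB
After move 4 (U): U=BWGG F=YYRY R=RORB B=GWWB L=ROOW
After move 5 (F): F=RYYY U=BWWO R=GOGB D=RRYO L=RGOB
After move 6 (U'): U=WOBW F=RGYY R=RYGB B=GOWB L=GWOB
Query: F face = RGYY

Answer: R G Y Y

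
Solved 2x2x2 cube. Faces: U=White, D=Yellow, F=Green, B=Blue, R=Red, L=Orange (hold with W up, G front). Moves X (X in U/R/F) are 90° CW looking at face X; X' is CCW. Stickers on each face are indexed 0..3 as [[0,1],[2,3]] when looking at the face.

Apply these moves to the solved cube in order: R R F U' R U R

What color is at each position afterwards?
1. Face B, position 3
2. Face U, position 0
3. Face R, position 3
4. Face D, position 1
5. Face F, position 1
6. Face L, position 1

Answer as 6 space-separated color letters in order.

After move 1 (R): R=RRRR U=WGWG F=GYGY D=YBYB B=WBWB
After move 2 (R): R=RRRR U=WYWY F=GBGB D=YWYW B=GBGB
After move 3 (F): F=GGBB U=WYOO R=WRYR D=RRYW L=OYOW
After move 4 (U'): U=YOWO F=OYBB R=GGYR B=WRGB L=GBOW
After move 5 (R): R=YGRG U=YYWB F=ORBW D=RGYW B=OROB
After move 6 (U): U=WYBY F=YGBW R=ORRG B=GBOB L=OROW
After move 7 (R): R=ROGR U=WGBW F=YGBW D=ROYG B=YBYB
Query 1: B[3] = B
Query 2: U[0] = W
Query 3: R[3] = R
Query 4: D[1] = O
Query 5: F[1] = G
Query 6: L[1] = R

Answer: B W R O G R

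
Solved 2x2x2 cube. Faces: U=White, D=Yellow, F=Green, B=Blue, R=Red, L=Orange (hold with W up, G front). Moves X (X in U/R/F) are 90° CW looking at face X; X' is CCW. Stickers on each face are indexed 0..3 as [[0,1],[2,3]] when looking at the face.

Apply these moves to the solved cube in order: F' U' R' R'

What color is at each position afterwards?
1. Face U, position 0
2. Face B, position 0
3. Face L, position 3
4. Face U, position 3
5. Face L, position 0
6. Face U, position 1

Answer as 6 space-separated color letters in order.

After move 1 (F'): F=GGGG U=WWRR R=YRYR D=OOYY L=OWOW
After move 2 (U'): U=WRWR F=OWGG R=GGYR B=YRBB L=BBOW
After move 3 (R'): R=GRGY U=WBWY F=ORGR D=OWYG B=YROB
After move 4 (R'): R=RYGG U=WOWY F=OBGY D=ORYR B=GRWB
Query 1: U[0] = W
Query 2: B[0] = G
Query 3: L[3] = W
Query 4: U[3] = Y
Query 5: L[0] = B
Query 6: U[1] = O

Answer: W G W Y B O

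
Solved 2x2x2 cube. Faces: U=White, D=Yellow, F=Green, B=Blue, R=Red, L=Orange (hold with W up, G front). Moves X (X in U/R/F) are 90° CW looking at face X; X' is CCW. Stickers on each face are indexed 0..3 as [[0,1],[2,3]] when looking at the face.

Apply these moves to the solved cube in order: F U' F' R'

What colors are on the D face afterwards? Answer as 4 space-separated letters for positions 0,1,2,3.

After move 1 (F): F=GGGG U=WWOO R=WRWR D=RRYY L=OYOY
After move 2 (U'): U=WOWO F=OYGG R=GGWR B=WRBB L=BBOY
After move 3 (F'): F=YGOG U=WOGW R=RGRR D=BYYY L=BOOW
After move 4 (R'): R=GRRR U=WBGW F=YOOW D=BGYG B=YRYB
Query: D face = BGYG

Answer: B G Y G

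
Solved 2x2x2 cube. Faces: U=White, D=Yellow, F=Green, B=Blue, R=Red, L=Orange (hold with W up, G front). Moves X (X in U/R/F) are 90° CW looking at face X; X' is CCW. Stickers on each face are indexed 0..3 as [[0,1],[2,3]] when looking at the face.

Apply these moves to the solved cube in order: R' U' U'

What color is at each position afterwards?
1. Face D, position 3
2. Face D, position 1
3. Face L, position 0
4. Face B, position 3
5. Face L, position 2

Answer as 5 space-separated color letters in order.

After move 1 (R'): R=RRRR U=WBWB F=GWGW D=YGYG B=YBYB
After move 2 (U'): U=BBWW F=OOGW R=GWRR B=RRYB L=YBOO
After move 3 (U'): U=BWBW F=YBGW R=OORR B=GWYB L=RROO
Query 1: D[3] = G
Query 2: D[1] = G
Query 3: L[0] = R
Query 4: B[3] = B
Query 5: L[2] = O

Answer: G G R B O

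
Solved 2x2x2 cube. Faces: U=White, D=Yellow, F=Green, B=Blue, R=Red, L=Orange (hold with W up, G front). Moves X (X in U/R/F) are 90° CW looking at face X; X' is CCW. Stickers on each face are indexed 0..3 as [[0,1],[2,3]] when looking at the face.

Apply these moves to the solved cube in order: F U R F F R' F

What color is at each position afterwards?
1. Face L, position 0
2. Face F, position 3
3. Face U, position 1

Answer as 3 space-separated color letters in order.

After move 1 (F): F=GGGG U=WWOO R=WRWR D=RRYY L=OYOY
After move 2 (U): U=OWOW F=WRGG R=BBWR B=OYBB L=GGOY
After move 3 (R): R=WBRB U=OROG F=WRGY D=RBYO B=WYWB
After move 4 (F): F=GWYR U=ORYG R=OBGB D=RWYO L=GROB
After move 5 (F): F=YGRW U=ORBR R=YBGB D=GOYO L=GROW
After move 6 (R'): R=BBYG U=OWBW F=YRRR D=GGYW B=OYOB
After move 7 (F): F=RYRR U=OWWR R=BBWG D=YBYW L=GGOG
Query 1: L[0] = G
Query 2: F[3] = R
Query 3: U[1] = W

Answer: G R W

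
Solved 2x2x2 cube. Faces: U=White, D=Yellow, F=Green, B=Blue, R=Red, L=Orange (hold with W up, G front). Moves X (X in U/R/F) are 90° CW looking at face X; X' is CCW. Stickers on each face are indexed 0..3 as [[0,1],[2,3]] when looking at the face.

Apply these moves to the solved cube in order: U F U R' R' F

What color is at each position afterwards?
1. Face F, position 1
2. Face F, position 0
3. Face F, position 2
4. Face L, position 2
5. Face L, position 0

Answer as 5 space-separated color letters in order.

After move 1 (U): U=WWWW F=RRGG R=BBRR B=OOBB L=GGOO
After move 2 (F): F=GRGR U=WWOG R=WBWR D=RBYY L=GYOY
After move 3 (U): U=OWGW F=WBGR R=OOWR B=GYBB L=GROY
After move 4 (R'): R=OROW U=OBGG F=WWGW D=RBYR B=YYBB
After move 5 (R'): R=RWOO U=OBGY F=WBGG D=RWYW B=RYBB
After move 6 (F): F=GWGB U=OBYR R=GWYO D=ORYW L=GROW
Query 1: F[1] = W
Query 2: F[0] = G
Query 3: F[2] = G
Query 4: L[2] = O
Query 5: L[0] = G

Answer: W G G O G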